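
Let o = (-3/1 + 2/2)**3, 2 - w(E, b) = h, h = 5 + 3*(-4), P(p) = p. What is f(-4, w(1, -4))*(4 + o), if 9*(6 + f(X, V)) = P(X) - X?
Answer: 24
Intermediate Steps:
h = -7 (h = 5 - 12 = -7)
w(E, b) = 9 (w(E, b) = 2 - 1*(-7) = 2 + 7 = 9)
f(X, V) = -6 (f(X, V) = -6 + (X - X)/9 = -6 + (1/9)*0 = -6 + 0 = -6)
o = -8 (o = (-3*1 + 2*(1/2))**3 = (-3 + 1)**3 = (-2)**3 = -8)
f(-4, w(1, -4))*(4 + o) = -6*(4 - 8) = -6*(-4) = 24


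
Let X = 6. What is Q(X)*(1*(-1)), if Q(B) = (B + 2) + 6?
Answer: -14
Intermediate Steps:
Q(B) = 8 + B (Q(B) = (2 + B) + 6 = 8 + B)
Q(X)*(1*(-1)) = (8 + 6)*(1*(-1)) = 14*(-1) = -14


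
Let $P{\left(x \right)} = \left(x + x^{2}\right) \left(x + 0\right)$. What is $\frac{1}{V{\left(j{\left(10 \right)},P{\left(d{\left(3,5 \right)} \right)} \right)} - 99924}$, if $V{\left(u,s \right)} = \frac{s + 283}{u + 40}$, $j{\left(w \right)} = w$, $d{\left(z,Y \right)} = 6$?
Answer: $- \frac{10}{999133} \approx -1.0009 \cdot 10^{-5}$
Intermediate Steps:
$P{\left(x \right)} = x \left(x + x^{2}\right)$ ($P{\left(x \right)} = \left(x + x^{2}\right) x = x \left(x + x^{2}\right)$)
$V{\left(u,s \right)} = \frac{283 + s}{40 + u}$
$\frac{1}{V{\left(j{\left(10 \right)},P{\left(d{\left(3,5 \right)} \right)} \right)} - 99924} = \frac{1}{\frac{283 + 6^{2} \left(1 + 6\right)}{40 + 10} - 99924} = \frac{1}{\frac{283 + 36 \cdot 7}{50} - 99924} = \frac{1}{\frac{283 + 252}{50} - 99924} = \frac{1}{\frac{1}{50} \cdot 535 - 99924} = \frac{1}{\frac{107}{10} - 99924} = \frac{1}{- \frac{999133}{10}} = - \frac{10}{999133}$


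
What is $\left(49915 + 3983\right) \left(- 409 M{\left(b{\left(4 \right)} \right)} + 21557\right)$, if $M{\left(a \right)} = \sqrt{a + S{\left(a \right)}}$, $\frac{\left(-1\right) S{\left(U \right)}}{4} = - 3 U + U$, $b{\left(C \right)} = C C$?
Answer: $897347802$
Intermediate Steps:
$b{\left(C \right)} = C^{2}$
$S{\left(U \right)} = 8 U$ ($S{\left(U \right)} = - 4 \left(- 3 U + U\right) = - 4 \left(- 2 U\right) = 8 U$)
$M{\left(a \right)} = 3 \sqrt{a}$ ($M{\left(a \right)} = \sqrt{a + 8 a} = \sqrt{9 a} = 3 \sqrt{a}$)
$\left(49915 + 3983\right) \left(- 409 M{\left(b{\left(4 \right)} \right)} + 21557\right) = \left(49915 + 3983\right) \left(- 409 \cdot 3 \sqrt{4^{2}} + 21557\right) = 53898 \left(- 409 \cdot 3 \sqrt{16} + 21557\right) = 53898 \left(- 409 \cdot 3 \cdot 4 + 21557\right) = 53898 \left(\left(-409\right) 12 + 21557\right) = 53898 \left(-4908 + 21557\right) = 53898 \cdot 16649 = 897347802$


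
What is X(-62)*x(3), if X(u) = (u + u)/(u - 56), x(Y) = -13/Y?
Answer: -806/177 ≈ -4.5537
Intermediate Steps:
X(u) = 2*u/(-56 + u) (X(u) = (2*u)/(-56 + u) = 2*u/(-56 + u))
X(-62)*x(3) = (2*(-62)/(-56 - 62))*(-13/3) = (2*(-62)/(-118))*(-13*1/3) = (2*(-62)*(-1/118))*(-13/3) = (62/59)*(-13/3) = -806/177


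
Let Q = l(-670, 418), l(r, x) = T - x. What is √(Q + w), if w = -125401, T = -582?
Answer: I*√126401 ≈ 355.53*I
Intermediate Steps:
l(r, x) = -582 - x
Q = -1000 (Q = -582 - 1*418 = -582 - 418 = -1000)
√(Q + w) = √(-1000 - 125401) = √(-126401) = I*√126401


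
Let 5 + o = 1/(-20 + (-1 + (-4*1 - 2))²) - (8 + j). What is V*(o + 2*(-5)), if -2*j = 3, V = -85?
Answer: 105825/58 ≈ 1824.6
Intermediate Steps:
j = -3/2 (j = -½*3 = -3/2 ≈ -1.5000)
o = -665/58 (o = -5 + (1/(-20 + (-1 + (-4*1 - 2))²) - (8 - 3/2)) = -5 + (1/(-20 + (-1 + (-4 - 2))²) - 1*13/2) = -5 + (1/(-20 + (-1 - 6)²) - 13/2) = -5 + (1/(-20 + (-7)²) - 13/2) = -5 + (1/(-20 + 49) - 13/2) = -5 + (1/29 - 13/2) = -5 - 375/58 = -665/58 ≈ -11.466)
V*(o + 2*(-5)) = -85*(-665/58 + 2*(-5)) = -85*(-665/58 - 10) = -85*(-1245/58) = 105825/58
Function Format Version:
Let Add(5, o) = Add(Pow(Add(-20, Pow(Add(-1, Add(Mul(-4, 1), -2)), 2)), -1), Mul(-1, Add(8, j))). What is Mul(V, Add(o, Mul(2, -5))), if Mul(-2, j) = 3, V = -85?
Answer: Rational(105825, 58) ≈ 1824.6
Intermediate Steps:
j = Rational(-3, 2) (j = Mul(Rational(-1, 2), 3) = Rational(-3, 2) ≈ -1.5000)
o = Rational(-665, 58) (o = Add(-5, Add(Pow(Add(-20, Pow(Add(-1, Add(Mul(-4, 1), -2)), 2)), -1), Mul(-1, Add(8, Rational(-3, 2))))) = Add(-5, Add(Pow(Add(-20, Pow(Add(-1, Add(-4, -2)), 2)), -1), Mul(-1, Rational(13, 2)))) = Add(-5, Add(Pow(Add(-20, Pow(Add(-1, -6), 2)), -1), Rational(-13, 2))) = Add(-5, Add(Pow(Add(-20, Pow(-7, 2)), -1), Rational(-13, 2))) = Add(-5, Add(Pow(Add(-20, 49), -1), Rational(-13, 2))) = Add(-5, Add(Pow(29, -1), Rational(-13, 2))) = Add(-5, Add(Rational(1, 29), Rational(-13, 2))) = Add(-5, Rational(-375, 58)) = Rational(-665, 58) ≈ -11.466)
Mul(V, Add(o, Mul(2, -5))) = Mul(-85, Add(Rational(-665, 58), Mul(2, -5))) = Mul(-85, Add(Rational(-665, 58), -10)) = Mul(-85, Rational(-1245, 58)) = Rational(105825, 58)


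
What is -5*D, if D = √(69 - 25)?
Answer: -10*√11 ≈ -33.166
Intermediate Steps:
D = 2*√11 (D = √44 = 2*√11 ≈ 6.6332)
-5*D = -10*√11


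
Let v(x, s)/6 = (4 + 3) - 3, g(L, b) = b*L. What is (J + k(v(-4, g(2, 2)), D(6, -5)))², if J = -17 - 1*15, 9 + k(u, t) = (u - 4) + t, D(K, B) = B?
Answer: 676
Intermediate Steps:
g(L, b) = L*b
v(x, s) = 24 (v(x, s) = 6*((4 + 3) - 3) = 6*(7 - 3) = 6*4 = 24)
k(u, t) = -13 + t + u (k(u, t) = -9 + ((u - 4) + t) = -9 + ((-4 + u) + t) = -9 + (-4 + t + u) = -13 + t + u)
J = -32 (J = -17 - 15 = -32)
(J + k(v(-4, g(2, 2)), D(6, -5)))² = (-32 + (-13 - 5 + 24))² = (-32 + 6)² = (-26)² = 676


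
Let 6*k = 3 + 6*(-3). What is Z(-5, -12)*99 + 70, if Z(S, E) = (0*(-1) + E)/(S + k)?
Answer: 1142/5 ≈ 228.40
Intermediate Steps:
k = -5/2 (k = (3 + 6*(-3))/6 = (3 - 18)/6 = (⅙)*(-15) = -5/2 ≈ -2.5000)
Z(S, E) = E/(-5/2 + S) (Z(S, E) = (0*(-1) + E)/(S - 5/2) = (0 + E)/(-5/2 + S) = E/(-5/2 + S))
Z(-5, -12)*99 + 70 = (2*(-12)/(-5 + 2*(-5)))*99 + 70 = (2*(-12)/(-5 - 10))*99 + 70 = (2*(-12)/(-15))*99 + 70 = (2*(-12)*(-1/15))*99 + 70 = (8/5)*99 + 70 = 792/5 + 70 = 1142/5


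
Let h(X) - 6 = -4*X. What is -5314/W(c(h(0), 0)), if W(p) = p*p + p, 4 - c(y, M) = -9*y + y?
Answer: -2657/1378 ≈ -1.9282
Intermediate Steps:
h(X) = 6 - 4*X
c(y, M) = 4 + 8*y (c(y, M) = 4 - (-9*y + y) = 4 - (-8)*y = 4 + 8*y)
W(p) = p + p² (W(p) = p² + p = p + p²)
-5314/W(c(h(0), 0)) = -5314*1/((1 + (4 + 8*(6 - 4*0)))*(4 + 8*(6 - 4*0))) = -5314*1/((1 + (4 + 8*(6 + 0)))*(4 + 8*(6 + 0))) = -5314*1/((1 + (4 + 8*6))*(4 + 8*6)) = -5314*1/((1 + (4 + 48))*(4 + 48)) = -5314*1/(52*(1 + 52)) = -5314/(52*53) = -5314/2756 = -5314*1/2756 = -2657/1378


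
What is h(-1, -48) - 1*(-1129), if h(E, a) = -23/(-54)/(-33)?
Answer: 2011855/1782 ≈ 1129.0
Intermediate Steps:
h(E, a) = -23/1782 (h(E, a) = -23*(-1/54)*(-1/33) = (23/54)*(-1/33) = -23/1782)
h(-1, -48) - 1*(-1129) = -23/1782 - 1*(-1129) = -23/1782 + 1129 = 2011855/1782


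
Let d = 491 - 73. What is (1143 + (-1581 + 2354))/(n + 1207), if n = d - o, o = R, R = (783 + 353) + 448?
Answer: 1916/41 ≈ 46.732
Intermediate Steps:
d = 418
R = 1584 (R = 1136 + 448 = 1584)
o = 1584
n = -1166 (n = 418 - 1*1584 = 418 - 1584 = -1166)
(1143 + (-1581 + 2354))/(n + 1207) = (1143 + (-1581 + 2354))/(-1166 + 1207) = (1143 + 773)/41 = 1916*(1/41) = 1916/41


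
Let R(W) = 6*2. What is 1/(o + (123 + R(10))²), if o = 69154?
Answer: 1/87379 ≈ 1.1444e-5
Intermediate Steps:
R(W) = 12
1/(o + (123 + R(10))²) = 1/(69154 + (123 + 12)²) = 1/(69154 + 135²) = 1/(69154 + 18225) = 1/87379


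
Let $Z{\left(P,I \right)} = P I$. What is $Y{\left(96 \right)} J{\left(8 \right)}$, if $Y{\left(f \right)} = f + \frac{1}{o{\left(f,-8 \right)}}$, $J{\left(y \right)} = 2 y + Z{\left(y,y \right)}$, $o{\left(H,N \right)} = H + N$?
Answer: $\frac{84490}{11} \approx 7680.9$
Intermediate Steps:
$Z{\left(P,I \right)} = I P$
$J{\left(y \right)} = y^{2} + 2 y$ ($J{\left(y \right)} = 2 y + y y = 2 y + y^{2} = y^{2} + 2 y$)
$Y{\left(f \right)} = f + \frac{1}{-8 + f}$ ($Y{\left(f \right)} = f + \frac{1}{f - 8} = f + \frac{1}{-8 + f}$)
$Y{\left(96 \right)} J{\left(8 \right)} = \frac{1 + 96 \left(-8 + 96\right)}{-8 + 96} \cdot 8 \left(2 + 8\right) = \frac{1 + 96 \cdot 88}{88} \cdot 8 \cdot 10 = \frac{1 + 8448}{88} \cdot 80 = \frac{1}{88} \cdot 8449 \cdot 80 = \frac{8449}{88} \cdot 80 = \frac{84490}{11}$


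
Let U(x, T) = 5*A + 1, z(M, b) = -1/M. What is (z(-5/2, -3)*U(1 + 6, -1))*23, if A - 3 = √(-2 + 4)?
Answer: 736/5 + 46*√2 ≈ 212.25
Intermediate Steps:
A = 3 + √2 (A = 3 + √(-2 + 4) = 3 + √2 ≈ 4.4142)
U(x, T) = 16 + 5*√2 (U(x, T) = 5*(3 + √2) + 1 = (15 + 5*√2) + 1 = 16 + 5*√2)
(z(-5/2, -3)*U(1 + 6, -1))*23 = ((-1/((-5/2)))*(16 + 5*√2))*23 = ((-1/((-5*½)))*(16 + 5*√2))*23 = ((-1/(-5/2))*(16 + 5*√2))*23 = ((-1*(-⅖))*(16 + 5*√2))*23 = (2*(16 + 5*√2)/5)*23 = (32/5 + 2*√2)*23 = 736/5 + 46*√2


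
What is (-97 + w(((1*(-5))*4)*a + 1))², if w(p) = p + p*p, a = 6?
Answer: 194463025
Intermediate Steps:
w(p) = p + p²
(-97 + w(((1*(-5))*4)*a + 1))² = (-97 + (((1*(-5))*4)*6 + 1)*(1 + (((1*(-5))*4)*6 + 1)))² = (-97 + (-5*4*6 + 1)*(1 + (-5*4*6 + 1)))² = (-97 + (-20*6 + 1)*(1 + (-20*6 + 1)))² = (-97 + (-120 + 1)*(1 + (-120 + 1)))² = (-97 - 119*(1 - 119))² = (-97 - 119*(-118))² = (-97 + 14042)² = 13945² = 194463025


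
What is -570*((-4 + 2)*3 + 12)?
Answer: -3420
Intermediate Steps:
-570*((-4 + 2)*3 + 12) = -570*(-2*3 + 12) = -570*(-6 + 12) = -570*6 = -15*228 = -3420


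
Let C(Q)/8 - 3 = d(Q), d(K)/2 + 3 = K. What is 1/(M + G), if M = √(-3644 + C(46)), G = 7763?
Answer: 7763/60267101 - 2*I*√733/60267101 ≈ 0.00012881 - 8.9847e-7*I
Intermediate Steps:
d(K) = -6 + 2*K
C(Q) = -24 + 16*Q (C(Q) = 24 + 8*(-6 + 2*Q) = 24 + (-48 + 16*Q) = -24 + 16*Q)
M = 2*I*√733 (M = √(-3644 + (-24 + 16*46)) = √(-3644 + (-24 + 736)) = √(-3644 + 712) = √(-2932) = 2*I*√733 ≈ 54.148*I)
1/(M + G) = 1/(2*I*√733 + 7763) = 1/(7763 + 2*I*√733)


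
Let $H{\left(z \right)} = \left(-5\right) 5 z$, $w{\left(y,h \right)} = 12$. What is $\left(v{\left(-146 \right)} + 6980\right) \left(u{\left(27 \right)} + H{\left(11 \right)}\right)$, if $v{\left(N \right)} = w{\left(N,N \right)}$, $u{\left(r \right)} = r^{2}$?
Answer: $3174368$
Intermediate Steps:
$H{\left(z \right)} = - 25 z$
$v{\left(N \right)} = 12$
$\left(v{\left(-146 \right)} + 6980\right) \left(u{\left(27 \right)} + H{\left(11 \right)}\right) = \left(12 + 6980\right) \left(27^{2} - 275\right) = 6992 \left(729 - 275\right) = 6992 \cdot 454 = 3174368$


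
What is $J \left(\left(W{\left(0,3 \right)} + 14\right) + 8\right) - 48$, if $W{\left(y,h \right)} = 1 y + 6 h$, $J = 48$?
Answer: $1872$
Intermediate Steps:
$W{\left(y,h \right)} = y + 6 h$
$J \left(\left(W{\left(0,3 \right)} + 14\right) + 8\right) - 48 = 48 \left(\left(\left(0 + 6 \cdot 3\right) + 14\right) + 8\right) - 48 = 48 \left(\left(\left(0 + 18\right) + 14\right) + 8\right) - 48 = 48 \left(\left(18 + 14\right) + 8\right) - 48 = 48 \left(32 + 8\right) - 48 = 48 \cdot 40 - 48 = 1920 - 48 = 1872$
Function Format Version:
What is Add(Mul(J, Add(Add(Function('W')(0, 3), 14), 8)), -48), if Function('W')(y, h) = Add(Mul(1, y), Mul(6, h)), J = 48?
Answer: 1872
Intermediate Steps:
Function('W')(y, h) = Add(y, Mul(6, h))
Add(Mul(J, Add(Add(Function('W')(0, 3), 14), 8)), -48) = Add(Mul(48, Add(Add(Add(0, Mul(6, 3)), 14), 8)), -48) = Add(Mul(48, Add(Add(Add(0, 18), 14), 8)), -48) = Add(Mul(48, Add(Add(18, 14), 8)), -48) = Add(Mul(48, Add(32, 8)), -48) = Add(Mul(48, 40), -48) = Add(1920, -48) = 1872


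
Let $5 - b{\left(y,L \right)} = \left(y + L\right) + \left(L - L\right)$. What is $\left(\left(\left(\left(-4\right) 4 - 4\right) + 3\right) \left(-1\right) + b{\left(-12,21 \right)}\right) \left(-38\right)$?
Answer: $-494$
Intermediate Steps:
$b{\left(y,L \right)} = 5 - L - y$ ($b{\left(y,L \right)} = 5 - \left(\left(y + L\right) + \left(L - L\right)\right) = 5 - \left(\left(L + y\right) + 0\right) = 5 - \left(L + y\right) = 5 - L - y$)
$\left(\left(\left(\left(-4\right) 4 - 4\right) + 3\right) \left(-1\right) + b{\left(-12,21 \right)}\right) \left(-38\right) = \left(\left(\left(\left(-4\right) 4 - 4\right) + 3\right) \left(-1\right) - 4\right) \left(-38\right) = \left(\left(\left(-16 - 4\right) + 3\right) \left(-1\right) + \left(5 - 21 + 12\right)\right) \left(-38\right) = \left(\left(-20 + 3\right) \left(-1\right) - 4\right) \left(-38\right) = \left(\left(-17\right) \left(-1\right) - 4\right) \left(-38\right) = \left(17 - 4\right) \left(-38\right) = 13 \left(-38\right) = -494$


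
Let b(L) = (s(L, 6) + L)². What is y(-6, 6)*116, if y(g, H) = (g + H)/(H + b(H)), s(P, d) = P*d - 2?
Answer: 0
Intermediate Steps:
s(P, d) = -2 + P*d
b(L) = (-2 + 7*L)² (b(L) = ((-2 + L*6) + L)² = ((-2 + 6*L) + L)² = (-2 + 7*L)²)
y(g, H) = (H + g)/(H + (-2 + 7*H)²) (y(g, H) = (g + H)/(H + (-2 + 7*H)²) = (H + g)/(H + (-2 + 7*H)²))
y(-6, 6)*116 = ((6 - 6)/(6 + (-2 + 7*6)²))*116 = (0/(6 + (-2 + 42)²))*116 = (0/(6 + 40²))*116 = (0/(6 + 1600))*116 = (0/1606)*116 = ((1/1606)*0)*116 = 0*116 = 0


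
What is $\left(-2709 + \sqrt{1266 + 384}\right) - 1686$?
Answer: $-4395 + 5 \sqrt{66} \approx -4354.4$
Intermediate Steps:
$\left(-2709 + \sqrt{1266 + 384}\right) - 1686 = \left(-2709 + \sqrt{1650}\right) - 1686 = \left(-2709 + 5 \sqrt{66}\right) - 1686 = -4395 + 5 \sqrt{66}$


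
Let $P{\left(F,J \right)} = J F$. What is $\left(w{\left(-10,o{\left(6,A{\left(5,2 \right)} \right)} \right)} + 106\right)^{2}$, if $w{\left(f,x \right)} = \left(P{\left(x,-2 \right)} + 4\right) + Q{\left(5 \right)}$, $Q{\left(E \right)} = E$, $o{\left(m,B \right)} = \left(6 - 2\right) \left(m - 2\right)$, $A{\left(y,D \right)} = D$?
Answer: $6889$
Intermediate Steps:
$o{\left(m,B \right)} = -8 + 4 m$ ($o{\left(m,B \right)} = 4 \left(-2 + m\right) = -8 + 4 m$)
$P{\left(F,J \right)} = F J$
$w{\left(f,x \right)} = 9 - 2 x$ ($w{\left(f,x \right)} = \left(x \left(-2\right) + 4\right) + 5 = \left(- 2 x + 4\right) + 5 = \left(4 - 2 x\right) + 5 = 9 - 2 x$)
$\left(w{\left(-10,o{\left(6,A{\left(5,2 \right)} \right)} \right)} + 106\right)^{2} = \left(\left(9 - 2 \left(-8 + 4 \cdot 6\right)\right) + 106\right)^{2} = \left(\left(9 - 2 \left(-8 + 24\right)\right) + 106\right)^{2} = \left(\left(9 - 32\right) + 106\right)^{2} = \left(-23 + 106\right)^{2} = 83^{2} = 6889$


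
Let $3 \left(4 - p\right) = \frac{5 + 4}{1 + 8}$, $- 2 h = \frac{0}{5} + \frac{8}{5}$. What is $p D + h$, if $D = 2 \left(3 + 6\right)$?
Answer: $\frac{326}{5} \approx 65.2$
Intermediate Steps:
$D = 18$ ($D = 2 \cdot 9 = 18$)
$h = - \frac{4}{5}$ ($h = - \frac{\frac{0}{5} + \frac{8}{5}}{2} = - \frac{0 \cdot \frac{1}{5} + 8 \cdot \frac{1}{5}}{2} = - \frac{0 + \frac{8}{5}}{2} = \left(- \frac{1}{2}\right) \frac{8}{5} = - \frac{4}{5} \approx -0.8$)
$p = \frac{11}{3}$ ($p = 4 - \frac{\left(5 + 4\right) \frac{1}{1 + 8}}{3} = 4 - \frac{9 \cdot \frac{1}{9}}{3} = 4 - \frac{1}{3} = \frac{11}{3} \approx 3.6667$)
$p D + h = \frac{11}{3} \cdot 18 - \frac{4}{5} = 66 - \frac{4}{5} = \frac{326}{5}$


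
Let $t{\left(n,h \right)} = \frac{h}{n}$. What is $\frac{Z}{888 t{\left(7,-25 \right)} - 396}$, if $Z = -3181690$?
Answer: $\frac{11135915}{12486} \approx 891.87$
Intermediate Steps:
$\frac{Z}{888 t{\left(7,-25 \right)} - 396} = - \frac{3181690}{888 \left(- \frac{25}{7}\right) - 396} = - \frac{3181690}{- \frac{22200}{7} - 396} = - \frac{3181690}{- \frac{24972}{7}} = \left(-3181690\right) \left(- \frac{7}{24972}\right) = \frac{11135915}{12486}$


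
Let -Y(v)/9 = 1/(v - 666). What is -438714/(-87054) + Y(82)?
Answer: 42832077/8473256 ≈ 5.0550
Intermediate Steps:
Y(v) = -9/(-666 + v) (Y(v) = -9/(v - 666) = -9/(-666 + v))
-438714/(-87054) + Y(82) = -438714/(-87054) - 9/(-666 + 82) = -438714*(-1/87054) - 9/(-584) = 73119/14509 - 9*(-1/584) = 73119/14509 + 9/584 = 42832077/8473256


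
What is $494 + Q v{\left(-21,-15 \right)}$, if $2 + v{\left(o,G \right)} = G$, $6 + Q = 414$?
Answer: $-6442$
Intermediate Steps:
$Q = 408$ ($Q = -6 + 414 = 408$)
$v{\left(o,G \right)} = -2 + G$
$494 + Q v{\left(-21,-15 \right)} = 494 + 408 \left(-2 - 15\right) = 494 + 408 \left(-17\right) = 494 - 6936 = -6442$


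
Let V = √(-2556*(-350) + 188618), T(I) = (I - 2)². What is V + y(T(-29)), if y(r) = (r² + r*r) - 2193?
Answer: 1844849 + √1083218 ≈ 1.8459e+6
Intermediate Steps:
T(I) = (-2 + I)²
y(r) = -2193 + 2*r² (y(r) = (r² + r²) - 2193 = 2*r² - 2193 = -2193 + 2*r²)
V = √1083218 (V = √(894600 + 188618) = √1083218 ≈ 1040.8)
V + y(T(-29)) = √1083218 + (-2193 + 2*((-2 - 29)²)²) = √1083218 + (-2193 + 2*((-31)²)²) = √1083218 + (-2193 + 2*961²) = √1083218 + (-2193 + 2*923521) = √1083218 + (-2193 + 1847042) = √1083218 + 1844849 = 1844849 + √1083218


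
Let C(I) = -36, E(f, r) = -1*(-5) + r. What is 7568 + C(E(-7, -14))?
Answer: 7532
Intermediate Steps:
E(f, r) = 5 + r
7568 + C(E(-7, -14)) = 7568 - 36 = 7532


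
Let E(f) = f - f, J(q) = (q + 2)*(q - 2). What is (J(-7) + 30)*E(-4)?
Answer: 0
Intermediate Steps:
J(q) = (-2 + q)*(2 + q) (J(q) = (2 + q)*(-2 + q) = (-2 + q)*(2 + q))
E(f) = 0
(J(-7) + 30)*E(-4) = ((-4 + (-7)**2) + 30)*0 = ((-4 + 49) + 30)*0 = (45 + 30)*0 = 75*0 = 0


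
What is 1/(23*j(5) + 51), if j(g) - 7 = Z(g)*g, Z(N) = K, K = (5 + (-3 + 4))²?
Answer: 1/4352 ≈ 0.00022978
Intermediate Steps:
K = 36 (K = (5 + 1)² = 6² = 36)
Z(N) = 36
j(g) = 7 + 36*g
1/(23*j(5) + 51) = 1/(23*(7 + 36*5) + 51) = 1/(23*(7 + 180) + 51) = 1/(23*187 + 51) = 1/(4301 + 51) = 1/4352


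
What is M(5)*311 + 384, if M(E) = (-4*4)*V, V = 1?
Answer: -4592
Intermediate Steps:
M(E) = -16 (M(E) = -4*4*1 = -16*1 = -16)
M(5)*311 + 384 = -16*311 + 384 = -4976 + 384 = -4592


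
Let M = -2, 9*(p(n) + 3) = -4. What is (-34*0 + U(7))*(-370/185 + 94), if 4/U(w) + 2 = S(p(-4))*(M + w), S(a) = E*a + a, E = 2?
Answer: -48/7 ≈ -6.8571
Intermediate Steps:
p(n) = -31/9 (p(n) = -3 + (1/9)*(-4) = -3 - 4/9 = -31/9)
S(a) = 3*a (S(a) = 2*a + a = 3*a)
U(w) = 4/(56/3 - 31*w/3) (U(w) = 4/(-2 + (3*(-31/9))*(-2 + w)) = 4/(-2 - 31*(-2 + w)/3) = 4/(-2 + (62/3 - 31*w/3)) = 4/(56/3 - 31*w/3))
(-34*0 + U(7))*(-370/185 + 94) = (-34*0 - 12/(-56 + 31*7))*(-370/185 + 94) = (0 - 12/(-56 + 217))*(-370*1/185 + 94) = (0 - 12/161)*(-2 + 94) = (0 - 12*1/161)*92 = (0 - 12/161)*92 = -12/161*92 = -48/7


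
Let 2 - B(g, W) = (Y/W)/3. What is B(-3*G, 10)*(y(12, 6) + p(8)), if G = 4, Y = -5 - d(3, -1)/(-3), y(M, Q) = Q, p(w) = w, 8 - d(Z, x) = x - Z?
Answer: 427/15 ≈ 28.467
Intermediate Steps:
d(Z, x) = 8 + Z - x (d(Z, x) = 8 - (x - Z) = 8 + (Z - x) = 8 + Z - x)
Y = -1 (Y = -5 - (8 + 3 - 1*(-1))/(-3) = -5 - (8 + 3 + 1)*(-1)/3 = -5 - 12*(-1)/3 = -5 - 1*(-4) = -5 + 4 = -1)
B(g, W) = 2 + 1/(3*W) (B(g, W) = 2 - (-1/W)/3 = 2 - (-1)/(3*W) = 2 + 1/(3*W))
B(-3*G, 10)*(y(12, 6) + p(8)) = (2 + (⅓)/10)*(6 + 8) = (2 + (⅓)*(⅒))*14 = (2 + 1/30)*14 = (61/30)*14 = 427/15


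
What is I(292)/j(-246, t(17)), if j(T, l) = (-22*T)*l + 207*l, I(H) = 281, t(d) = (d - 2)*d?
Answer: 281/1432845 ≈ 0.00019611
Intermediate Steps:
t(d) = d*(-2 + d) (t(d) = (-2 + d)*d = d*(-2 + d))
j(T, l) = 207*l - 22*T*l (j(T, l) = -22*T*l + 207*l = 207*l - 22*T*l)
I(292)/j(-246, t(17)) = 281/(((17*(-2 + 17))*(207 - 22*(-246)))) = 281/(((17*15)*(207 + 5412))) = 281/((255*5619)) = 281/1432845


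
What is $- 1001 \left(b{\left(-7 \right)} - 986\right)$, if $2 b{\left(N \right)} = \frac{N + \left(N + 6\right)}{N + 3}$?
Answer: $985985$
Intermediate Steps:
$b{\left(N \right)} = \frac{6 + 2 N}{2 \left(3 + N\right)}$ ($b{\left(N \right)} = \frac{\left(N + \left(N + 6\right)\right) \frac{1}{N + 3}}{2} = \frac{\left(N + \left(6 + N\right)\right) \frac{1}{3 + N}}{2} = \frac{\left(6 + 2 N\right) \frac{1}{3 + N}}{2} = \frac{\frac{1}{3 + N} \left(6 + 2 N\right)}{2} = \frac{6 + 2 N}{2 \left(3 + N\right)}$)
$- 1001 \left(b{\left(-7 \right)} - 986\right) = - 1001 \left(1 - 986\right) = \left(-1001\right) \left(-985\right) = 985985$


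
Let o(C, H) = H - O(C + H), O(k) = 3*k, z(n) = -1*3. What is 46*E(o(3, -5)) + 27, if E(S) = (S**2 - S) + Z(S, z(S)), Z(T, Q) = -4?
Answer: -157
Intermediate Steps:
z(n) = -3
o(C, H) = -3*C - 2*H (o(C, H) = H - 3*(C + H) = H - (3*C + 3*H) = H + (-3*C - 3*H) = -3*C - 2*H)
E(S) = -4 + S**2 - S (E(S) = (S**2 - S) - 4 = -4 + S**2 - S)
46*E(o(3, -5)) + 27 = 46*(-4 + (-3*3 - 2*(-5))**2 - (-3*3 - 2*(-5))) + 27 = 46*(-4 + (-9 + 10)**2 - (-9 + 10)) + 27 = 46*(-4 + 1**2 - 1*1) + 27 = 46*(-4 + 1 - 1) + 27 = 46*(-4) + 27 = -184 + 27 = -157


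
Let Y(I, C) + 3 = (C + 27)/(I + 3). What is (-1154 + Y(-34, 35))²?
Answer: 1343281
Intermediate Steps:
Y(I, C) = -3 + (27 + C)/(3 + I) (Y(I, C) = -3 + (C + 27)/(I + 3) = -3 + (27 + C)/(3 + I))
(-1154 + Y(-34, 35))² = (-1154 + (18 + 35 - 3*(-34))/(3 - 34))² = (-1154 + (18 + 35 + 102)/(-31))² = (-1154 - 1/31*155)² = (-1154 - 5)² = (-1159)² = 1343281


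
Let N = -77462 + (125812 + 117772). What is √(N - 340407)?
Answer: 3*I*√19365 ≈ 417.47*I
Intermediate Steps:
N = 166122 (N = -77462 + 243584 = 166122)
√(N - 340407) = √(166122 - 340407) = √(-174285) = 3*I*√19365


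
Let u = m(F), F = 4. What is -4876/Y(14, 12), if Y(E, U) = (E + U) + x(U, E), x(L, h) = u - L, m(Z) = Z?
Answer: -2438/9 ≈ -270.89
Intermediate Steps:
u = 4
x(L, h) = 4 - L
Y(E, U) = 4 + E (Y(E, U) = (E + U) + (4 - U) = 4 + E)
-4876/Y(14, 12) = -4876/(4 + 14) = -4876/18 = -4876*1/18 = -2438/9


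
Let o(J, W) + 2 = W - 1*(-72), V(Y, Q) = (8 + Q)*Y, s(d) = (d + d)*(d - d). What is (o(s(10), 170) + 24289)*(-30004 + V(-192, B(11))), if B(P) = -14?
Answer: -707710708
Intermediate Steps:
s(d) = 0 (s(d) = (2*d)*0 = 0)
V(Y, Q) = Y*(8 + Q)
o(J, W) = 70 + W (o(J, W) = -2 + (W - 1*(-72)) = -2 + (W + 72) = -2 + (72 + W) = 70 + W)
(o(s(10), 170) + 24289)*(-30004 + V(-192, B(11))) = ((70 + 170) + 24289)*(-30004 - 192*(8 - 14)) = (240 + 24289)*(-30004 - 192*(-6)) = 24529*(-30004 + 1152) = 24529*(-28852) = -707710708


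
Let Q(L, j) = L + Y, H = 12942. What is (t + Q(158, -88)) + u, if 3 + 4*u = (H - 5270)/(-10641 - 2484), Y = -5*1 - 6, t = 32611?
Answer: 245678279/7500 ≈ 32757.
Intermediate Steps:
Y = -11 (Y = -5 - 6 = -11)
u = -6721/7500 (u = -3/4 + ((12942 - 5270)/(-10641 - 2484))/4 = -3/4 + (7672/(-13125))/4 = -3/4 + (7672*(-1/13125))/4 = -3/4 + (1/4)*(-1096/1875) = -3/4 - 274/1875 = -6721/7500 ≈ -0.89613)
Q(L, j) = -11 + L (Q(L, j) = L - 11 = -11 + L)
(t + Q(158, -88)) + u = (32611 + (-11 + 158)) - 6721/7500 = (32611 + 147) - 6721/7500 = 32758 - 6721/7500 = 245678279/7500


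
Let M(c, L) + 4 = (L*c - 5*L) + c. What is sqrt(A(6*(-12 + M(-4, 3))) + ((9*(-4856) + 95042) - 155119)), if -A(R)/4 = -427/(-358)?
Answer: I*sqrt(3325399887)/179 ≈ 322.16*I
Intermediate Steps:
M(c, L) = -4 + c - 5*L + L*c (M(c, L) = -4 + ((L*c - 5*L) + c) = -4 + ((-5*L + L*c) + c) = -4 + (c - 5*L + L*c) = -4 + c - 5*L + L*c)
A(R) = -854/179 (A(R) = -(-1708)/(-358) = -(-1708)*(-1)/358 = -4*427/358 = -854/179)
sqrt(A(6*(-12 + M(-4, 3))) + ((9*(-4856) + 95042) - 155119)) = sqrt(-854/179 + ((9*(-4856) + 95042) - 155119)) = sqrt(-854/179 + ((-43704 + 95042) - 155119)) = sqrt(-854/179 + (51338 - 155119)) = sqrt(-854/179 - 103781) = sqrt(-18577653/179) = I*sqrt(3325399887)/179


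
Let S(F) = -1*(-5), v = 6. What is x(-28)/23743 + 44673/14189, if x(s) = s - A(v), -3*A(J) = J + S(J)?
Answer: 3180977320/1010668281 ≈ 3.1474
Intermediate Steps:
S(F) = 5
A(J) = -5/3 - J/3 (A(J) = -(J + 5)/3 = -(5 + J)/3 = -5/3 - J/3)
x(s) = 11/3 + s (x(s) = s - (-5/3 - ⅓*6) = s - (-5/3 - 2) = s - 1*(-11/3) = s + 11/3 = 11/3 + s)
x(-28)/23743 + 44673/14189 = (11/3 - 28)/23743 + 44673/14189 = -73/3*1/23743 + 44673*(1/14189) = -73/71229 + 44673/14189 = 3180977320/1010668281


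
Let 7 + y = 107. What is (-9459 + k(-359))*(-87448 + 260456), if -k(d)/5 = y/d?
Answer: -587410775248/359 ≈ -1.6362e+9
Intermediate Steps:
y = 100 (y = -7 + 107 = 100)
k(d) = -500/d
(-9459 + k(-359))*(-87448 + 260456) = (-9459 - 500/(-359))*(-87448 + 260456) = (-9459 - 500*(-1/359))*173008 = (-9459 + 500/359)*173008 = -3395281/359*173008 = -587410775248/359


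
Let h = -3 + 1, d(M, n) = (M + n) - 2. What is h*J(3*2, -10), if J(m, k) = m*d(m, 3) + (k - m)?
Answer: -52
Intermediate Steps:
d(M, n) = -2 + M + n
J(m, k) = k - m + m*(1 + m) (J(m, k) = m*(-2 + m + 3) + (k - m) = m*(1 + m) + (k - m) = k - m + m*(1 + m))
h = -2
h*J(3*2, -10) = -2*(-10 + (3*2)²) = -2*(-10 + 6²) = -2*(-10 + 36) = -2*26 = -52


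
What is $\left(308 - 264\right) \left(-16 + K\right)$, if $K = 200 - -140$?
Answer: $14256$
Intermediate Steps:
$K = 340$ ($K = 200 + 140 = 340$)
$\left(308 - 264\right) \left(-16 + K\right) = \left(308 - 264\right) \left(-16 + 340\right) = 44 \cdot 324 = 14256$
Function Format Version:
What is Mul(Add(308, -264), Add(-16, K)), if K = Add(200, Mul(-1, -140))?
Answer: 14256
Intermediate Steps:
K = 340 (K = Add(200, 140) = 340)
Mul(Add(308, -264), Add(-16, K)) = Mul(Add(308, -264), Add(-16, 340)) = Mul(44, 324) = 14256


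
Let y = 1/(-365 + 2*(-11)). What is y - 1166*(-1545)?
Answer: 697168889/387 ≈ 1.8015e+6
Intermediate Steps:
y = -1/387 (y = 1/(-365 - 22) = 1/(-387) = -1/387 ≈ -0.0025840)
y - 1166*(-1545) = -1/387 - 1166*(-1545) = -1/387 + 1801470 = 697168889/387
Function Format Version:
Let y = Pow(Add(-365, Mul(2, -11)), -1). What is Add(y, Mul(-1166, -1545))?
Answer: Rational(697168889, 387) ≈ 1.8015e+6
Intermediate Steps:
y = Rational(-1, 387) (y = Pow(Add(-365, -22), -1) = Pow(-387, -1) = Rational(-1, 387) ≈ -0.0025840)
Add(y, Mul(-1166, -1545)) = Add(Rational(-1, 387), Mul(-1166, -1545)) = Add(Rational(-1, 387), 1801470) = Rational(697168889, 387)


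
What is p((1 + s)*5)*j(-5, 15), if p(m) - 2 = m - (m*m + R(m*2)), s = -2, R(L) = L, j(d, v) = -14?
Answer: 252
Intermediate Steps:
p(m) = 2 - m - m² (p(m) = 2 + (m - (m*m + m*2)) = 2 + (m - (m² + 2*m)) = 2 + (m + (-m² - 2*m)) = 2 + (-m - m²) = 2 - m - m²)
p((1 + s)*5)*j(-5, 15) = (2 - (1 - 2)*5 - ((1 - 2)*5)²)*(-14) = (2 - (-1)*5 - (-1*5)²)*(-14) = (2 - 1*(-5) - 1*(-5)²)*(-14) = (2 + 5 - 1*25)*(-14) = (2 + 5 - 25)*(-14) = -18*(-14) = 252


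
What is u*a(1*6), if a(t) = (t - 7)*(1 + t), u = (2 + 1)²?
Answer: -63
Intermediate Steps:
u = 9 (u = 3² = 9)
a(t) = (1 + t)*(-7 + t) (a(t) = (-7 + t)*(1 + t) = (1 + t)*(-7 + t))
u*a(1*6) = 9*(-7 + (1*6)² - 6*6) = 9*(-7 + 6² - 6*6) = 9*(-7 + 36 - 36) = 9*(-7) = -63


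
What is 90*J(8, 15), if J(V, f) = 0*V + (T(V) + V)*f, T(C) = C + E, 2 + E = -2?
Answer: 16200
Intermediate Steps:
E = -4 (E = -2 - 2 = -4)
T(C) = -4 + C (T(C) = C - 4 = -4 + C)
J(V, f) = f*(-4 + 2*V) (J(V, f) = 0*V + ((-4 + V) + V)*f = 0 + (-4 + 2*V)*f = 0 + f*(-4 + 2*V) = f*(-4 + 2*V))
90*J(8, 15) = 90*(2*15*(-2 + 8)) = 90*(2*15*6) = 90*180 = 16200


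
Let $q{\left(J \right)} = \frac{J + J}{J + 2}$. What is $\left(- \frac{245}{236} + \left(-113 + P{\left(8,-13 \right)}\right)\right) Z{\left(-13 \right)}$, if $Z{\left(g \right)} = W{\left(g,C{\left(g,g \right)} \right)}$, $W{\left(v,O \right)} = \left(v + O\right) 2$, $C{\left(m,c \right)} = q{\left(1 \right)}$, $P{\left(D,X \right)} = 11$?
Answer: $\frac{899729}{354} \approx 2541.6$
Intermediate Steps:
$q{\left(J \right)} = \frac{2 J}{2 + J}$
$C{\left(m,c \right)} = \frac{2}{3}$ ($C{\left(m,c \right)} = 2 \cdot 1 \frac{1}{2 + 1} = 2 \cdot 1 \cdot \frac{1}{3} = \frac{2}{3}$)
$W{\left(v,O \right)} = 2 O + 2 v$ ($W{\left(v,O \right)} = \left(O + v\right) 2 = 2 O + 2 v$)
$Z{\left(g \right)} = \frac{4}{3} + 2 g$ ($Z{\left(g \right)} = 2 \cdot \frac{2}{3} + 2 g = \frac{4}{3} + 2 g$)
$\left(- \frac{245}{236} + \left(-113 + P{\left(8,-13 \right)}\right)\right) Z{\left(-13 \right)} = \left(- \frac{245}{236} + \left(-113 + 11\right)\right) \left(\frac{4}{3} + 2 \left(-13\right)\right) = \left(\left(-245\right) \frac{1}{236} - 102\right) \left(\frac{4}{3} - 26\right) = \left(- \frac{245}{236} - 102\right) \left(- \frac{74}{3}\right) = \left(- \frac{24317}{236}\right) \left(- \frac{74}{3}\right) = \frac{899729}{354}$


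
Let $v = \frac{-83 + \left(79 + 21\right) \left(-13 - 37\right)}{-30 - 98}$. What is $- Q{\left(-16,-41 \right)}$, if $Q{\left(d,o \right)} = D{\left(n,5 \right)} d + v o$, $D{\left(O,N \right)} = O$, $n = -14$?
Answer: $\frac{179731}{128} \approx 1404.1$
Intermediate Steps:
$v = \frac{5083}{128}$ ($v = \frac{-83 + 100 \left(-50\right)}{-128} = \left(-83 - 5000\right) \left(- \frac{1}{128}\right) = \left(-5083\right) \left(- \frac{1}{128}\right) = \frac{5083}{128} \approx 39.711$)
$Q{\left(d,o \right)} = - 14 d + \frac{5083 o}{128}$
$- Q{\left(-16,-41 \right)} = - (\left(-14\right) \left(-16\right) + \frac{5083}{128} \left(-41\right)) = - (224 - \frac{208403}{128}) = \left(-1\right) \left(- \frac{179731}{128}\right) = \frac{179731}{128}$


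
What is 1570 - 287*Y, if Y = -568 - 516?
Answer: 312678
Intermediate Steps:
Y = -1084
1570 - 287*Y = 1570 - 287*(-1084) = 1570 + 311108 = 312678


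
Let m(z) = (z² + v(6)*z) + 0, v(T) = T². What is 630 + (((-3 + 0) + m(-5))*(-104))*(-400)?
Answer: -6572170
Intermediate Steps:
m(z) = z² + 36*z (m(z) = (z² + 6²*z) + 0 = (z² + 36*z) + 0 = z² + 36*z)
630 + (((-3 + 0) + m(-5))*(-104))*(-400) = 630 + (((-3 + 0) - 5*(36 - 5))*(-104))*(-400) = 630 + ((-3 - 5*31)*(-104))*(-400) = 630 + ((-3 - 155)*(-104))*(-400) = 630 - 158*(-104)*(-400) = 630 + 16432*(-400) = 630 - 6572800 = -6572170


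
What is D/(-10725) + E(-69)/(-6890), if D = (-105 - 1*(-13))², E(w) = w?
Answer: -885799/1136850 ≈ -0.77917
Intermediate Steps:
D = 8464 (D = (-105 + 13)² = (-92)² = 8464)
D/(-10725) + E(-69)/(-6890) = 8464/(-10725) - 69/(-6890) = 8464*(-1/10725) - 69*(-1/6890) = -8464/10725 + 69/6890 = -885799/1136850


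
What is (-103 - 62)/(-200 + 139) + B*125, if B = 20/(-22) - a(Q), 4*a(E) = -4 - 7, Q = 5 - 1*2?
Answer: 624885/2684 ≈ 232.82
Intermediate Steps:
Q = 3 (Q = 5 - 2 = 3)
a(E) = -11/4 (a(E) = (-4 - 7)/4 = (¼)*(-11) = -11/4)
B = 81/44 (B = 20/(-22) - 1*(-11/4) = 20*(-1/22) + 11/4 = -10/11 + 11/4 = 81/44 ≈ 1.8409)
(-103 - 62)/(-200 + 139) + B*125 = (-103 - 62)/(-200 + 139) + (81/44)*125 = -165/(-61) + 10125/44 = -165*(-1/61) + 10125/44 = 165/61 + 10125/44 = 624885/2684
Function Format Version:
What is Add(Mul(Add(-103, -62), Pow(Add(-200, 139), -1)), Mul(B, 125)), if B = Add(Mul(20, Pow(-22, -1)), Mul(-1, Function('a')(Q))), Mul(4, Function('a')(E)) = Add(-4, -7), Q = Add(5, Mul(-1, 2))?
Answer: Rational(624885, 2684) ≈ 232.82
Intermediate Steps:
Q = 3 (Q = Add(5, -2) = 3)
Function('a')(E) = Rational(-11, 4) (Function('a')(E) = Mul(Rational(1, 4), Add(-4, -7)) = Mul(Rational(1, 4), -11) = Rational(-11, 4))
B = Rational(81, 44) (B = Add(Mul(20, Pow(-22, -1)), Mul(-1, Rational(-11, 4))) = Add(Mul(20, Rational(-1, 22)), Rational(11, 4)) = Add(Rational(-10, 11), Rational(11, 4)) = Rational(81, 44) ≈ 1.8409)
Add(Mul(Add(-103, -62), Pow(Add(-200, 139), -1)), Mul(B, 125)) = Add(Mul(Add(-103, -62), Pow(Add(-200, 139), -1)), Mul(Rational(81, 44), 125)) = Add(Mul(-165, Pow(-61, -1)), Rational(10125, 44)) = Add(Mul(-165, Rational(-1, 61)), Rational(10125, 44)) = Add(Rational(165, 61), Rational(10125, 44)) = Rational(624885, 2684)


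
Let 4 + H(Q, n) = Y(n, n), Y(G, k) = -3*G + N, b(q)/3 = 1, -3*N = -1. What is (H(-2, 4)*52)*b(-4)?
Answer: -2444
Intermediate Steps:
N = ⅓ (N = -⅓*(-1) = ⅓ ≈ 0.33333)
b(q) = 3 (b(q) = 3*1 = 3)
Y(G, k) = ⅓ - 3*G (Y(G, k) = -3*G + ⅓ = ⅓ - 3*G)
H(Q, n) = -11/3 - 3*n (H(Q, n) = -4 + (⅓ - 3*n) = -11/3 - 3*n)
(H(-2, 4)*52)*b(-4) = ((-11/3 - 3*4)*52)*3 = ((-11/3 - 12)*52)*3 = -47/3*52*3 = -2444/3*3 = -2444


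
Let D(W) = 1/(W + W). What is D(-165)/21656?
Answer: -1/7146480 ≈ -1.3993e-7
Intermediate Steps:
D(W) = 1/(2*W)
D(-165)/21656 = ((1/2)/(-165))/21656 = ((1/2)*(-1/165))*(1/21656) = -1/330*1/21656 = -1/7146480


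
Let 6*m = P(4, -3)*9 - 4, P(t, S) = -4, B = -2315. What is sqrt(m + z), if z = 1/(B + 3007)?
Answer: I*sqrt(7181403)/1038 ≈ 2.5817*I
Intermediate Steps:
z = 1/692 (z = 1/(-2315 + 3007) = 1/692 ≈ 0.0014451)
m = -20/3 (m = (-4*9 - 4)/6 = (-36 - 4)/6 = (1/6)*(-40) = -20/3 ≈ -6.6667)
sqrt(m + z) = sqrt(-20/3 + 1/692) = sqrt(-13837/2076) = I*sqrt(7181403)/1038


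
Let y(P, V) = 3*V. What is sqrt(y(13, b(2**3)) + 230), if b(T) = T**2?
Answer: sqrt(422) ≈ 20.543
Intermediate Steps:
sqrt(y(13, b(2**3)) + 230) = sqrt(3*(2**3)**2 + 230) = sqrt(3*8**2 + 230) = sqrt(3*64 + 230) = sqrt(192 + 230) = sqrt(422)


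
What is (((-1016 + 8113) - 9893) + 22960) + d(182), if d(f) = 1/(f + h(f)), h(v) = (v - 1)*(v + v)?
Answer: 1332154825/66066 ≈ 20164.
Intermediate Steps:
h(v) = 2*v*(-1 + v) (h(v) = (-1 + v)*(2*v) = 2*v*(-1 + v))
d(f) = 1/(f + 2*f*(-1 + f))
(((-1016 + 8113) - 9893) + 22960) + d(182) = (((-1016 + 8113) - 9893) + 22960) + 1/(182*(-1 + 2*182)) = ((7097 - 9893) + 22960) + 1/(182*(-1 + 364)) = (-2796 + 22960) + (1/182)/363 = 20164 + (1/182)*(1/363) = 20164 + 1/66066 = 1332154825/66066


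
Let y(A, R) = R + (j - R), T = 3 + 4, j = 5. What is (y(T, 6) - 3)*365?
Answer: 730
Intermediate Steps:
T = 7
y(A, R) = 5 (y(A, R) = R + (5 - R) = 5)
(y(T, 6) - 3)*365 = (5 - 3)*365 = 2*365 = 730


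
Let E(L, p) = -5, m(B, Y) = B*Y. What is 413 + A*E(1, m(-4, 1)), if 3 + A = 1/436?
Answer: 186603/436 ≈ 427.99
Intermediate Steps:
A = -1307/436 (A = -3 + 1/436 = -1307/436 ≈ -2.9977)
413 + A*E(1, m(-4, 1)) = 413 - 1307/436*(-5) = 413 + 6535/436 = 186603/436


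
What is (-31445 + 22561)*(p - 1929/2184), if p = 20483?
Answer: -33117288801/182 ≈ -1.8196e+8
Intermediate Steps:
(-31445 + 22561)*(p - 1929/2184) = (-31445 + 22561)*(20483 - 1929/2184) = -8884*(20483 - 1929*1/2184) = -8884*(20483 - 643/728) = -8884*14910981/728 = -33117288801/182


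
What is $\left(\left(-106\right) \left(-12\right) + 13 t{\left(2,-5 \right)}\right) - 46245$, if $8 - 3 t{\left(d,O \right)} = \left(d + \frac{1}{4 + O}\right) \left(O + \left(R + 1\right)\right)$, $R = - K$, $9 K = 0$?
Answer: $-44921$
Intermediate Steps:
$K = 0$ ($K = \frac{1}{9} \cdot 0 = 0$)
$R = 0$ ($R = \left(-1\right) 0 = 0$)
$t{\left(d,O \right)} = \frac{8}{3} - \frac{\left(1 + O\right) \left(d + \frac{1}{4 + O}\right)}{3}$ ($t{\left(d,O \right)} = \frac{8}{3} - \frac{\left(d + \frac{1}{4 + O}\right) \left(O + \left(0 + 1\right)\right)}{3} = \frac{8}{3} - \frac{\left(d + \frac{1}{4 + O}\right) \left(O + 1\right)}{3} = \frac{8}{3} - \frac{\left(d + \frac{1}{4 + O}\right) \left(1 + O\right)}{3} = \frac{8}{3} - \frac{\left(1 + O\right) \left(d + \frac{1}{4 + O}\right)}{3}$)
$\left(\left(-106\right) \left(-12\right) + 13 t{\left(2,-5 \right)}\right) - 46245 = \left(\left(-106\right) \left(-12\right) + 13 \frac{31 - 8 + 7 \left(-5\right) - 2 \left(-5\right)^{2} - \left(-25\right) 2}{3 \left(4 - 5\right)}\right) - 46245 = \left(1272 + 13 \frac{31 - 8 - 35 - 2 \cdot 25 + 50}{3 \left(-1\right)}\right) - 46245 = \left(1272 + 13 \cdot \frac{1}{3} \left(-1\right) \left(31 - 8 - 35 - 50 + 50\right)\right) - 46245 = \left(1272 + 13 \cdot \frac{1}{3} \left(-1\right) \left(-12\right)\right) - 46245 = \left(1272 + 13 \cdot 4\right) - 46245 = \left(1272 + 52\right) - 46245 = 1324 - 46245 = -44921$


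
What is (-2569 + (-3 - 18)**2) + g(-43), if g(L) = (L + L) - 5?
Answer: -2219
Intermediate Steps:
g(L) = -5 + 2*L (g(L) = 2*L - 5 = -5 + 2*L)
(-2569 + (-3 - 18)**2) + g(-43) = (-2569 + (-3 - 18)**2) + (-5 + 2*(-43)) = (-2569 + (-21)**2) + (-5 - 86) = (-2569 + 441) - 91 = -2128 - 91 = -2219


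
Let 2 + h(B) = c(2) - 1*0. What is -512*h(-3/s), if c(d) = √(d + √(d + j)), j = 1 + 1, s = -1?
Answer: 0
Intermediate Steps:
j = 2
c(d) = √(d + √(2 + d)) (c(d) = √(d + √(d + 2)) = √(d + √(2 + d)))
h(B) = 0 (h(B) = -2 + (√(2 + √(2 + 2)) - 1*0) = -2 + (√(2 + √4) + 0) = -2 + (√(2 + 2) + 0) = -2 + (√4 + 0) = -2 + (2 + 0) = -2 + 2 = 0)
-512*h(-3/s) = -512*0 = 0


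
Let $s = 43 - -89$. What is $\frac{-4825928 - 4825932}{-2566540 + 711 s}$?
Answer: $\frac{2412965}{618172} \approx 3.9034$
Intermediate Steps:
$s = 132$ ($s = 43 + 89 = 132$)
$\frac{-4825928 - 4825932}{-2566540 + 711 s} = \frac{-4825928 - 4825932}{-2566540 + 711 \cdot 132} = - \frac{9651860}{-2566540 + 93852} = - \frac{9651860}{-2472688} = \left(-9651860\right) \left(- \frac{1}{2472688}\right) = \frac{2412965}{618172}$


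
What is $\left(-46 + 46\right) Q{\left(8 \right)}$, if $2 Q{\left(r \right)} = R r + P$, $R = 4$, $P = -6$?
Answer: $0$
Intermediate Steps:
$Q{\left(r \right)} = -3 + 2 r$ ($Q{\left(r \right)} = \frac{4 r - 6}{2} = \frac{-6 + 4 r}{2} = -3 + 2 r$)
$\left(-46 + 46\right) Q{\left(8 \right)} = \left(-46 + 46\right) \left(-3 + 2 \cdot 8\right) = 0 \left(-3 + 16\right) = 0 \cdot 13 = 0$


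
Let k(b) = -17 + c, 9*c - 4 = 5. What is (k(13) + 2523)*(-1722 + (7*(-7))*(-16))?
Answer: -2351566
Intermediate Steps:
c = 1 (c = 4/9 + (⅑)*5 = 4/9 + 5/9 = 1)
k(b) = -16 (k(b) = -17 + 1 = -16)
(k(13) + 2523)*(-1722 + (7*(-7))*(-16)) = (-16 + 2523)*(-1722 + (7*(-7))*(-16)) = 2507*(-1722 - 49*(-16)) = 2507*(-1722 + 784) = 2507*(-938) = -2351566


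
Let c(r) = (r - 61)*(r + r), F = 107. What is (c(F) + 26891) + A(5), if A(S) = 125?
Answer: 36860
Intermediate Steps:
c(r) = 2*r*(-61 + r) (c(r) = (-61 + r)*(2*r) = 2*r*(-61 + r))
(c(F) + 26891) + A(5) = (2*107*(-61 + 107) + 26891) + 125 = (2*107*46 + 26891) + 125 = (9844 + 26891) + 125 = 36735 + 125 = 36860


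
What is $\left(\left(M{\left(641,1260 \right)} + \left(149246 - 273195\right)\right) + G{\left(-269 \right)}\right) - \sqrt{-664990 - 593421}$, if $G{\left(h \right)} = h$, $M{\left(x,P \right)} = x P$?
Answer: $683442 - i \sqrt{1258411} \approx 6.8344 \cdot 10^{5} - 1121.8 i$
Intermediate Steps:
$M{\left(x,P \right)} = P x$
$\left(\left(M{\left(641,1260 \right)} + \left(149246 - 273195\right)\right) + G{\left(-269 \right)}\right) - \sqrt{-664990 - 593421} = \left(\left(1260 \cdot 641 + \left(149246 - 273195\right)\right) - 269\right) - \sqrt{-664990 - 593421} = \left(\left(807660 - 123949\right) - 269\right) - \sqrt{-1258411} = \left(683711 - 269\right) - i \sqrt{1258411} = 683442 - i \sqrt{1258411}$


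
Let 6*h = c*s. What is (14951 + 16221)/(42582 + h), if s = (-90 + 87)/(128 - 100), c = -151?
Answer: 1745632/2384743 ≈ 0.73200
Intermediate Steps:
s = -3/28 ≈ -0.10714
h = 151/56 (h = (-151*(-3/28))/6 = (⅙)*(453/28) = 151/56 ≈ 2.6964)
(14951 + 16221)/(42582 + h) = (14951 + 16221)/(42582 + 151/56) = 31172/(2384743/56) = 31172*(56/2384743) = 1745632/2384743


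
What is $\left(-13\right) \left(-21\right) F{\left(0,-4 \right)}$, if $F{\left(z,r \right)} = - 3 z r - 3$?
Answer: $-819$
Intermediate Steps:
$F{\left(z,r \right)} = -3 - 3 r z$ ($F{\left(z,r \right)} = - 3 r z - 3 = -3 - 3 r z$)
$\left(-13\right) \left(-21\right) F{\left(0,-4 \right)} = \left(-13\right) \left(-21\right) \left(-3 - \left(-12\right) 0\right) = 273 \left(-3 + 0\right) = 273 \left(-3\right) = -819$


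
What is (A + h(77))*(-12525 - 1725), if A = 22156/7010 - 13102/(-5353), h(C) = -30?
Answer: 1304287982100/3752453 ≈ 3.4758e+5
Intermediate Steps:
A = 105223044/18762265 (A = 22156*(1/7010) - 13102*(-1/5353) = 11078/3505 + 13102/5353 = 105223044/18762265 ≈ 5.6082)
(A + h(77))*(-12525 - 1725) = (105223044/18762265 - 30)*(-12525 - 1725) = -457644906/18762265*(-14250) = 1304287982100/3752453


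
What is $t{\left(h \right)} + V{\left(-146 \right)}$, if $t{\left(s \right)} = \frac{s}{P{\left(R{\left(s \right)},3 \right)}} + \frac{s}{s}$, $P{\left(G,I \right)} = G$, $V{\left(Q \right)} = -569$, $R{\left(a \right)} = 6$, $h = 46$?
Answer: $- \frac{1681}{3} \approx -560.33$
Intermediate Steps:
$t{\left(s \right)} = 1 + \frac{s}{6}$ ($t{\left(s \right)} = \frac{s}{6} + \frac{s}{s} = s \frac{1}{6} + 1 = \frac{s}{6} + 1 = 1 + \frac{s}{6}$)
$t{\left(h \right)} + V{\left(-146 \right)} = \left(1 + \frac{1}{6} \cdot 46\right) - 569 = \left(1 + \frac{23}{3}\right) - 569 = \frac{26}{3} - 569 = - \frac{1681}{3}$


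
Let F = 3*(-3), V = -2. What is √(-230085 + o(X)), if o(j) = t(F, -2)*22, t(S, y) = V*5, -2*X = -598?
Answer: I*√230305 ≈ 479.9*I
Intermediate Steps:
F = -9
X = 299 (X = -½*(-598) = 299)
t(S, y) = -10 (t(S, y) = -2*5 = -10)
o(j) = -220 (o(j) = -10*22 = -220)
√(-230085 + o(X)) = √(-230085 - 220) = √(-230305) = I*√230305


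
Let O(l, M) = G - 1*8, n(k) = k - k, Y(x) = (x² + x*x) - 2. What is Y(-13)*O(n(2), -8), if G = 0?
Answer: -2688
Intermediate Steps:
Y(x) = -2 + 2*x² (Y(x) = (x² + x²) - 2 = 2*x² - 2 = -2 + 2*x²)
n(k) = 0
O(l, M) = -8 (O(l, M) = 0 - 1*8 = 0 - 8 = -8)
Y(-13)*O(n(2), -8) = (-2 + 2*(-13)²)*(-8) = (-2 + 2*169)*(-8) = (-2 + 338)*(-8) = 336*(-8) = -2688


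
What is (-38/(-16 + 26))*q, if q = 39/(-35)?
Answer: 741/175 ≈ 4.2343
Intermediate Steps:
q = -39/35 (q = 39*(-1/35) = -39/35 ≈ -1.1143)
(-38/(-16 + 26))*q = (-38/(-16 + 26))*(-39/35) = (-38/10)*(-39/35) = ((1/10)*(-38))*(-39/35) = -19/5*(-39/35) = 741/175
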